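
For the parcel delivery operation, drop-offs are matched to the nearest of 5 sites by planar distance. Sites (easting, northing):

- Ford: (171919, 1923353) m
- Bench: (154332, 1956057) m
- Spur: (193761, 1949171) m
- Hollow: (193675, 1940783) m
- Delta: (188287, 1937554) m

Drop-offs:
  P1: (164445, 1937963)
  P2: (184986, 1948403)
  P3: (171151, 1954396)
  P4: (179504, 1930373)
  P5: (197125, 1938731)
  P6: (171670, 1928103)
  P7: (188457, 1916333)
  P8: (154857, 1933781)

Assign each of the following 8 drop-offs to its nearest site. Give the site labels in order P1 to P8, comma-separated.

Ford, Spur, Bench, Ford, Hollow, Ford, Ford, Ford

P1 → Ford (d²=269312776.00)
P2 → Spur (d²=77590449.00)
P3 → Bench (d²=285637682.00)
P4 → Ford (d²=106812625.00)
P5 → Hollow (d²=16113204.00)
P6 → Ford (d²=22624501.00)
P7 → Ford (d²=322785844.00)
P8 → Ford (d²=399855028.00)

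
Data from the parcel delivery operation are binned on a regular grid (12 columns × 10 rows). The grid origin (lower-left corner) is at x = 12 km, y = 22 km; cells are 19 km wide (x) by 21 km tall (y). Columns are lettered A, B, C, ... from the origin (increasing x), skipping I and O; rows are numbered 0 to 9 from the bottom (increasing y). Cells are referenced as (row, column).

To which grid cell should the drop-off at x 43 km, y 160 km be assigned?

Column index: ⌊(43 − 12) / 19⌋ = ⌊1.632⌋ = 1 → column B
Row offset from origin: ⌊(160 − 22) / 21⌋ = ⌊6.571⌋ = 6 → row 6

(6, B)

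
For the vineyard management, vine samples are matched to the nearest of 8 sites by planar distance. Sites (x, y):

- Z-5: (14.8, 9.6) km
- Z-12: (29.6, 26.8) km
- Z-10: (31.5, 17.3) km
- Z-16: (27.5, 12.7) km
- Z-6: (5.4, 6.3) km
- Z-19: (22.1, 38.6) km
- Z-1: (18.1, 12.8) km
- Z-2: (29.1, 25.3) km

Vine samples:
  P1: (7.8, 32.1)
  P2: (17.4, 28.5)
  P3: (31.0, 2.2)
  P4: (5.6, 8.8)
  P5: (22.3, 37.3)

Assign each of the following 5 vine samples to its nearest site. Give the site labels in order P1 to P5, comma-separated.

P1 → Z-19 (d²=246.74)
P2 → Z-19 (d²=124.10)
P3 → Z-16 (d²=122.50)
P4 → Z-6 (d²=6.29)
P5 → Z-19 (d²=1.73)

Z-19, Z-19, Z-16, Z-6, Z-19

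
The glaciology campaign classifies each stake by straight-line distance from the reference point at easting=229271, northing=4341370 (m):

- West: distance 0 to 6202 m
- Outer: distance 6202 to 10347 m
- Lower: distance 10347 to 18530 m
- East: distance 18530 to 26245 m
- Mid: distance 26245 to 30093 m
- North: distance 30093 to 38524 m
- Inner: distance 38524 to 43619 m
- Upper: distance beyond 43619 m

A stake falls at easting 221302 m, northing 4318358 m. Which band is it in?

East

Distance = √((221302−229271)² + (4318358−4341370)²) = √(63504961.000 + 529552144.000) = 24352.764 m.
18530 ≤ 24352.764 < 26245 → East.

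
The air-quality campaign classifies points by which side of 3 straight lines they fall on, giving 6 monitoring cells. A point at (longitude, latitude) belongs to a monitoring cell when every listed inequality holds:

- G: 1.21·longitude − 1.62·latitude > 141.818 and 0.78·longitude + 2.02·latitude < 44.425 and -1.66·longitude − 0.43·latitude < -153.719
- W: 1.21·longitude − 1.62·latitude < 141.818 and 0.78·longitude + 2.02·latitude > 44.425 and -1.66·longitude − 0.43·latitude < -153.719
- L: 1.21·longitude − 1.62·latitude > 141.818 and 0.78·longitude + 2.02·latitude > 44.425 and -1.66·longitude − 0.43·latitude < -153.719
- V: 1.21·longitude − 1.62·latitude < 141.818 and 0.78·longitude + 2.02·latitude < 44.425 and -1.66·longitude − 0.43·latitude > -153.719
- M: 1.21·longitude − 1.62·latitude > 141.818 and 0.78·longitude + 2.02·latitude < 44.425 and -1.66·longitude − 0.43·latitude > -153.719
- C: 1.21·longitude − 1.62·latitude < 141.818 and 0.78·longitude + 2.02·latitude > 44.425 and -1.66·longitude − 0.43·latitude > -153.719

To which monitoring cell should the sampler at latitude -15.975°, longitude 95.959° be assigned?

M

1.21·95.959 − 1.62·-15.975 = 141.990, which is > 141.818
0.78·95.959 + 2.02·-15.975 = 42.579, which is < 44.425
-1.66·95.959 − 0.43·-15.975 = -152.423, which is > -153.719
This sign pattern matches M.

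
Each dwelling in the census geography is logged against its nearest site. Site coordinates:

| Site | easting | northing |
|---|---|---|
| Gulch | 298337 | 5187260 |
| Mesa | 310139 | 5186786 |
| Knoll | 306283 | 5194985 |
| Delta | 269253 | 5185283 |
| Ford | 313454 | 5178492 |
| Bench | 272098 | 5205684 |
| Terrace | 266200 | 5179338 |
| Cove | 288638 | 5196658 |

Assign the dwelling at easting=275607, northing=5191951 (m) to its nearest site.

Delta

Squared distances to each site:
Gulch: 538658381.000; Mesa: 1219136249.000; Knoll: 950222132.000; Delta: 84835540.000; Ford: 1613540090.000; Bench: 200908370.000; Terrace: 247579418.000; Cove: 191962810.000.
Minimum at Delta.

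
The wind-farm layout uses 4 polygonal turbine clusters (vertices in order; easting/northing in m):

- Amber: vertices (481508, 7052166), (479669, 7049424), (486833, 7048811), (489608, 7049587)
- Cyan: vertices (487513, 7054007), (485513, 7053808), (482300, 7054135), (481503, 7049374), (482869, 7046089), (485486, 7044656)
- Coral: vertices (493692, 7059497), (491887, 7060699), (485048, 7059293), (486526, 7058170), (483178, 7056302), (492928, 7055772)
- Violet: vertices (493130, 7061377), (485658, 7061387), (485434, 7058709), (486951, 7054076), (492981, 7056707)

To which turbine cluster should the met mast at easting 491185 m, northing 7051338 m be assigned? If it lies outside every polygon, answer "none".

Cast a ray rightward from (491185, 7051338). For each polygon, the edges (by vertex number in listed order) whose endpoints lie on opposite sides of northing = 7051338, where each meets that height, and whether that is right or left of the point:
Amber: 1–2 at easting≈480952.7 (left), 4–1 at easting≈484108.5 (left) → 0 crossings.
Cyan: 3–4 at easting≈481831.8 (left), 6–1 at easting≈486934.4 (left) → 0 crossings.
Coral: no edge straddles that height → 0 crossings.
Violet: no edge straddles that height → 0 crossings.
All counts are even, so the point lies outside every listed polygon.

none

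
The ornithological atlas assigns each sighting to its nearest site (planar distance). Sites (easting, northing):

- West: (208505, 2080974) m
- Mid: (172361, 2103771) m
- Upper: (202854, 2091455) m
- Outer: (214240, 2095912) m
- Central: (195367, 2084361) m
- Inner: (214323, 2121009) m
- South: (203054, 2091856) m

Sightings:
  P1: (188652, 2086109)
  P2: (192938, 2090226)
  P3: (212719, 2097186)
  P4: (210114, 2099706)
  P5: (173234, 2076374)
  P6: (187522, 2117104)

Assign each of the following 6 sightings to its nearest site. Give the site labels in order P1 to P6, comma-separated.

P1 → Central (d²=48146729.00)
P2 → Central (d²=40298266.00)
P3 → Outer (d²=3936517.00)
P4 → Outer (d²=31418312.00)
P5 → Central (d²=553661858.00)
P6 → Mid (d²=407624810.00)

Central, Central, Outer, Outer, Central, Mid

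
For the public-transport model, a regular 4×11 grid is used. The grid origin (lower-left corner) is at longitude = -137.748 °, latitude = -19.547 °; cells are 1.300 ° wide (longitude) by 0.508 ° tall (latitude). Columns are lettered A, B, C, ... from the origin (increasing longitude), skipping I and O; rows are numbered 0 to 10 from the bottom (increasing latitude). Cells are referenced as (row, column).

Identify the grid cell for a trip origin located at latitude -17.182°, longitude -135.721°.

(4, B)

Column index: ⌊(-135.721 − -137.748) / 1.300⌋ = ⌊1.559⌋ = 1 → column B
Row offset from origin: ⌊(-17.182 − -19.547) / 0.508⌋ = ⌊4.656⌋ = 4 → row 4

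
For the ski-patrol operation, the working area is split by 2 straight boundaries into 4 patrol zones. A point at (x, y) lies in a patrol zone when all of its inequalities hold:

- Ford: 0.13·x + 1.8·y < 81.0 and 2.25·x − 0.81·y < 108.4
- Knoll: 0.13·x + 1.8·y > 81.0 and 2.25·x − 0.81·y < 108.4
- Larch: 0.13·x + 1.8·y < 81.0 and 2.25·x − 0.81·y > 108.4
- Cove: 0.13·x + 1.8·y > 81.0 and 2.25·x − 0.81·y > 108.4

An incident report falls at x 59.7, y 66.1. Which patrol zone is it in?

Knoll

0.13·59.7 + 1.8·66.1 = 126.741, which is > 81.0
2.25·59.7 − 0.81·66.1 = 80.784, which is < 108.4
This sign pattern matches Knoll.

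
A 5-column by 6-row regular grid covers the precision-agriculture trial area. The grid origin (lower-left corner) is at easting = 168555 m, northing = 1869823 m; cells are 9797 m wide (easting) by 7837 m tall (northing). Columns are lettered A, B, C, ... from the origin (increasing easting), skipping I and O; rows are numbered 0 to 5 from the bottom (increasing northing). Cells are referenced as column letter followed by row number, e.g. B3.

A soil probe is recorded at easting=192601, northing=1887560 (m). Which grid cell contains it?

Column index: ⌊(192601 − 168555) / 9797⌋ = ⌊2.454⌋ = 2 → column C
Row offset from origin: ⌊(1887560 − 1869823) / 7837⌋ = ⌊2.263⌋ = 2 → row 2

C2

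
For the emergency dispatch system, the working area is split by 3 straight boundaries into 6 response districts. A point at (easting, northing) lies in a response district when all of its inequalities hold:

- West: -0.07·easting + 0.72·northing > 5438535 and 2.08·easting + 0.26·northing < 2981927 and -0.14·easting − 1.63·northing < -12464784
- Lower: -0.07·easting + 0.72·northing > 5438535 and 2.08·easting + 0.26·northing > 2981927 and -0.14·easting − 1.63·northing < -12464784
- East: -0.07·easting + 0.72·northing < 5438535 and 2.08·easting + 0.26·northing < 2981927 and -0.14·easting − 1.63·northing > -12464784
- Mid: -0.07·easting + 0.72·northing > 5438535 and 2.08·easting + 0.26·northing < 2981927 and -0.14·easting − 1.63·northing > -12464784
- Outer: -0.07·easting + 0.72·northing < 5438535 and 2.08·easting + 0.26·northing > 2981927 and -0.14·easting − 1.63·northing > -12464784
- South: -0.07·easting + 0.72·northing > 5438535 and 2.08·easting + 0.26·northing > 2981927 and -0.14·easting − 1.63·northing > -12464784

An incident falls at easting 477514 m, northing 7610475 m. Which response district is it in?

West

-0.07·477514 + 0.72·7610475 = 5446116.020, which is > 5438535
2.08·477514 + 0.26·7610475 = 2971952.620, which is < 2981927
-0.14·477514 − 1.63·7610475 = -12471926.210, which is < -12464784
This sign pattern matches West.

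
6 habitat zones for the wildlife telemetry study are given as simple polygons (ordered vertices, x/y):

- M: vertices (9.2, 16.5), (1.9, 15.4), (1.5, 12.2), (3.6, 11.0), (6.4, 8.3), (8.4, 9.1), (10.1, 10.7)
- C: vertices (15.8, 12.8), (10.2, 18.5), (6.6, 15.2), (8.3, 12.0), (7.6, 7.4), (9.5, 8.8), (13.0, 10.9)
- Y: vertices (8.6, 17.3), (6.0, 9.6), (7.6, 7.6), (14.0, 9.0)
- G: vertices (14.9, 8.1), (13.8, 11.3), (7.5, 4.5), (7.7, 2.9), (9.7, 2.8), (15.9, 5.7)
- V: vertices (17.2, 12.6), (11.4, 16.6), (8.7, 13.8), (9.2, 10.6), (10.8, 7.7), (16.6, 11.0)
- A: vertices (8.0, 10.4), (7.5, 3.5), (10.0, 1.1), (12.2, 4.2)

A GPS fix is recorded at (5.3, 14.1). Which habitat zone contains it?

Cast a ray rightward from (5.3, 14.1). For each polygon, the edges (by vertex number in listed order) whose endpoints lie on opposite sides of y = 14.1, where each meets that height, and whether that is right or left of the point:
M: 2–3 at x≈1.74 (left), 7–1 at x≈9.57 (right) → 1 crossing.
C: 1–2 at x≈14.52 (right), 3–4 at x≈7.18 (right) → 2 crossings.
Y: 1–2 at x≈7.52 (right), 4–1 at x≈10.68 (right) → 2 crossings.
G: no edge straddles that height → 0 crossings.
V: 1–2 at x≈15.03 (right), 2–3 at x≈8.99 (right) → 2 crossings.
A: no edge straddles that height → 0 crossings.
Only M has an odd count, so the point is inside M.

M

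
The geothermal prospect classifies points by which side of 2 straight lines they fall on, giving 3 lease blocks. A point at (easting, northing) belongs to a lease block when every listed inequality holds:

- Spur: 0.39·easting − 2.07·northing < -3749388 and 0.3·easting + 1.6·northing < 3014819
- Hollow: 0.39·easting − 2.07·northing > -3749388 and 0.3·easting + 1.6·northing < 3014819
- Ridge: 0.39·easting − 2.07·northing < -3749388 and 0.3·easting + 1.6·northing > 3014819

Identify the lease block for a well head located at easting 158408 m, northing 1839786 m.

0.39·158408 − 2.07·1839786 = -3746577.900, which is > -3749388
0.3·158408 + 1.6·1839786 = 2991180.000, which is < 3014819
This sign pattern matches Hollow.

Hollow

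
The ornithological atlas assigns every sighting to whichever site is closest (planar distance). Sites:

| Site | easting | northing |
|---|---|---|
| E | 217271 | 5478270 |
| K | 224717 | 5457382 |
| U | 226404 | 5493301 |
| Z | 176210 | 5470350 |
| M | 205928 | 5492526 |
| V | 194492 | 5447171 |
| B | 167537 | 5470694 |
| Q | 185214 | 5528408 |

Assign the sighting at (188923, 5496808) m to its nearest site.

M

Squared distances to each site:
E: 1147266548.000; K: 2835619912.000; U: 1417124410.000; Z: 861646133.000; M: 307505549.000; V: 2494845530.000; B: 1139301992.000; Q: 1012316681.000.
Minimum at M.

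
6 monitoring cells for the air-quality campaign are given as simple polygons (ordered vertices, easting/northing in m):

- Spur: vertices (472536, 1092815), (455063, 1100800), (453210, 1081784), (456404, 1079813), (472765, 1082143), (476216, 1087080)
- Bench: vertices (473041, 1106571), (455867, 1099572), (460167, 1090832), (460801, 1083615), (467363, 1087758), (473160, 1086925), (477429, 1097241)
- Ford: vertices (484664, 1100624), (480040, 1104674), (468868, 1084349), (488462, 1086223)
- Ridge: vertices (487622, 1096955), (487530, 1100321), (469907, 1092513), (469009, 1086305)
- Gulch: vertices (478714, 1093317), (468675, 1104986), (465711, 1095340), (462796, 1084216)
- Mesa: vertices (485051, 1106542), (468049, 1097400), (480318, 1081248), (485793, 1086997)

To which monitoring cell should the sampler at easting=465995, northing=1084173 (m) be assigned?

Spur

Cast a ray rightward from (465995, 1084173). For each polygon, the edges (by vertex number in listed order) whose endpoints lie on opposite sides of northing = 1084173, where each meets that height, and whether that is right or left of the point:
Spur: 2–3 at easting≈453442.8 (left), 5–6 at easting≈474184.0 (right) → 1 crossing.
Bench: 3–4 at easting≈460752.0 (left), 4–5 at easting≈461684.8 (left) → 0 crossings.
Ford: no edge straddles that height → 0 crossings.
Ridge: no edge straddles that height → 0 crossings.
Gulch: no edge straddles that height → 0 crossings.
Mesa: 2–3 at easting≈478096.2 (right), 3–4 at easting≈483103.6 (right) → 2 crossings.
Only Spur has an odd count, so the point is inside Spur.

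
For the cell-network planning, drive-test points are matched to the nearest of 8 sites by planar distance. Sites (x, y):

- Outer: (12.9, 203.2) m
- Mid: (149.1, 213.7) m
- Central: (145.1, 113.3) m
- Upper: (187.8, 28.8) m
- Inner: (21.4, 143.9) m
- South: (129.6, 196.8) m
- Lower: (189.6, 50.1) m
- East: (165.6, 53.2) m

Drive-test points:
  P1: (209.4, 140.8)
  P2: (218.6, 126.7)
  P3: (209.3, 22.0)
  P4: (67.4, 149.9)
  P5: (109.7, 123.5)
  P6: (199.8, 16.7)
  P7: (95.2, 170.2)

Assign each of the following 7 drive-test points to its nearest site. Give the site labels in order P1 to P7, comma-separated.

Central, Central, Upper, Inner, Central, Upper, South

P1 → Central (d²=4890.74)
P2 → Central (d²=5581.81)
P3 → Upper (d²=508.49)
P4 → Inner (d²=2152.00)
P5 → Central (d²=1357.20)
P6 → Upper (d²=290.41)
P7 → South (d²=1890.92)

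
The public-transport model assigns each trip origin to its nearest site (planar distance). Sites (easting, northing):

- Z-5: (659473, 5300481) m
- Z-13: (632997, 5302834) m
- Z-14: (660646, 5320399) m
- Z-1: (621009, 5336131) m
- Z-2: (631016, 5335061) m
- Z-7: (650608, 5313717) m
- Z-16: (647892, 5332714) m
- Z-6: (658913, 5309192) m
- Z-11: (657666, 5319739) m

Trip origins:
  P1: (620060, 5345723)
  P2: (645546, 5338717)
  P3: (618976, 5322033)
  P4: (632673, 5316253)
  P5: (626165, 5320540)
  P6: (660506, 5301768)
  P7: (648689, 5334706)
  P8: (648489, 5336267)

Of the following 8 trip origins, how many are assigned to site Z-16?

3

P1 → Z-1
P2 → Z-16
P3 → Z-1
P4 → Z-13
P5 → Z-2
P6 → Z-5
P7 → Z-16
P8 → Z-16
3 of the 8 go to Z-16.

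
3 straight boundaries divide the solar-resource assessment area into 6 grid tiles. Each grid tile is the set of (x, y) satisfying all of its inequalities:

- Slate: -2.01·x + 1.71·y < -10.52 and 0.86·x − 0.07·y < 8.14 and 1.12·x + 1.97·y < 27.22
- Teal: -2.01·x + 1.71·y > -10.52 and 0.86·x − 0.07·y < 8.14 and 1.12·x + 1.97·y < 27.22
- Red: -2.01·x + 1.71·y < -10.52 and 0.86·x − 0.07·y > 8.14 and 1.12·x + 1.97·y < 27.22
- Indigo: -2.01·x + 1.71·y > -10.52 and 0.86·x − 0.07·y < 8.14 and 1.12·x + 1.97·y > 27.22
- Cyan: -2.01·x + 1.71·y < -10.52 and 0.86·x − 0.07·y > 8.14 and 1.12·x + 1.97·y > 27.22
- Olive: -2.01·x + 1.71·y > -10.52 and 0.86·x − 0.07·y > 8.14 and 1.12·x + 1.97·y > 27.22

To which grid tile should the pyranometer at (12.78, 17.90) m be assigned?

Olive

-2.01·12.78 + 1.71·17.90 = 4.921, which is > -10.52
0.86·12.78 − 0.07·17.90 = 9.738, which is > 8.14
1.12·12.78 + 1.97·17.90 = 49.577, which is > 27.22
This sign pattern matches Olive.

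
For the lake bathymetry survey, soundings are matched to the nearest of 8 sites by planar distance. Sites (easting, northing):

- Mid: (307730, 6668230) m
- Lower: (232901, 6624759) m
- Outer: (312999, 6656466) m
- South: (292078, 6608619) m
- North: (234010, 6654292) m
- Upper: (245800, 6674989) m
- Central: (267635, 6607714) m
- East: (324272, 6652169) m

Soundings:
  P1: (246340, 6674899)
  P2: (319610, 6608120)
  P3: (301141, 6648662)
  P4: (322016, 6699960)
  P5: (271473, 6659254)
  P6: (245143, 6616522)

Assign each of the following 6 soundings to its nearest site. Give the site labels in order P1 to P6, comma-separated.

P1 → Upper (d²=299700.00)
P2 → South (d²=758260025.00)
P3 → Outer (d²=201514580.00)
P4 → Mid (d²=1210882696.00)
P5 → Upper (d²=906693154.00)
P6 → Lower (d²=217714733.00)

Upper, South, Outer, Mid, Upper, Lower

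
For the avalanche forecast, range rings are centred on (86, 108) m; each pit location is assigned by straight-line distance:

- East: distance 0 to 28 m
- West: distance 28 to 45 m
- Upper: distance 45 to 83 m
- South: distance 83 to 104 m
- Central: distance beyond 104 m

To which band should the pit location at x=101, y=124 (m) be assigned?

East

Distance = √((101−86)² + (124−108)²) = √(225.000 + 256.000) = 21.932 m.
0 ≤ 21.932 < 28 → East.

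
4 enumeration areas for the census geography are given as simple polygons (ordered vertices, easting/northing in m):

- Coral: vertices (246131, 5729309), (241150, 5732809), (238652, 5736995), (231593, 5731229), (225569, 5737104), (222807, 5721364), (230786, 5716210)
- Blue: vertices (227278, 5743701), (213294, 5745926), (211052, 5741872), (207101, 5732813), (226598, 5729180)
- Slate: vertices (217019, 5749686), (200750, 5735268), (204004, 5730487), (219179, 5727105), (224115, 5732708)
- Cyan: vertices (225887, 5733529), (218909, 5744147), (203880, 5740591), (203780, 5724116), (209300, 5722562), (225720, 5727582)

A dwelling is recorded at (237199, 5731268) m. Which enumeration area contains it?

Coral

Cast a ray rightward from (237199, 5731268). For each polygon, the edges (by vertex number in listed order) whose endpoints lie on opposite sides of northing = 5731268, where each meets that height, and whether that is right or left of the point:
Coral: 1–2 at easting≈243343.1 (right), 3–4 at easting≈231640.7 (left), 4–5 at easting≈231553.0 (left), 5–6 at easting≈224544.9 (left) → 1 crossing.
Blue: 4–5 at easting≈215392.5 (left), 5–1 at easting≈226695.8 (left) → 0 crossings.
Slate: 2–3 at easting≈203472.4 (left), 4–5 at easting≈222846.4 (left) → 0 crossings.
Cyan: 3–4 at easting≈203823.4 (left), 6–1 at easting≈225823.5 (left) → 0 crossings.
Only Coral has an odd count, so the point is inside Coral.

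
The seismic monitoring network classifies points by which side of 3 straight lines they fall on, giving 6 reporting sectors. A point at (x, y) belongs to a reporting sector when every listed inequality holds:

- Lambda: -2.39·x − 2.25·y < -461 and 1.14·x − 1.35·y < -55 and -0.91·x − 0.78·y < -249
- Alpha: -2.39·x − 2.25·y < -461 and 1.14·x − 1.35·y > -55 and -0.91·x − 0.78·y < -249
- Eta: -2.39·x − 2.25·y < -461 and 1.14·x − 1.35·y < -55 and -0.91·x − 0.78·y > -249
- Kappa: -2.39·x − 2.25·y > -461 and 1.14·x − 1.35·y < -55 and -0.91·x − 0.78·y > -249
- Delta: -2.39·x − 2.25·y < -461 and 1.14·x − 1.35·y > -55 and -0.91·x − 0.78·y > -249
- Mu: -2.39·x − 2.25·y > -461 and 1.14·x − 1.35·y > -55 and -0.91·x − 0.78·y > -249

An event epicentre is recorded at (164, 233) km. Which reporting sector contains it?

Lambda

-2.39·164 − 2.25·233 = -916.210, which is < -461
1.14·164 − 1.35·233 = -127.590, which is < -55
-0.91·164 − 0.78·233 = -330.980, which is < -249
This sign pattern matches Lambda.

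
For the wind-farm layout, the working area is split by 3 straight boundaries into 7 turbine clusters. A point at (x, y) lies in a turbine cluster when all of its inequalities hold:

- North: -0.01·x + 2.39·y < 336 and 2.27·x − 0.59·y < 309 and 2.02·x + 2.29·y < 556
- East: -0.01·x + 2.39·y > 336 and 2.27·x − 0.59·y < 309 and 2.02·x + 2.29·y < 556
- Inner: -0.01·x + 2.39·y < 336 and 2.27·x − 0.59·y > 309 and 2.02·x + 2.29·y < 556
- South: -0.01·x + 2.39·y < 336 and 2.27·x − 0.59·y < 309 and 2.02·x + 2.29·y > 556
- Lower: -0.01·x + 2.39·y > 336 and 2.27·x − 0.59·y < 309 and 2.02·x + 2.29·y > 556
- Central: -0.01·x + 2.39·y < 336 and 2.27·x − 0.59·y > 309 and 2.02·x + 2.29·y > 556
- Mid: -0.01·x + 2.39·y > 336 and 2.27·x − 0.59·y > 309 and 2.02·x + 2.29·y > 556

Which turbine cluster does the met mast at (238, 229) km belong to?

Mid

-0.01·238 + 2.39·229 = 544.930, which is > 336
2.27·238 − 0.59·229 = 405.150, which is > 309
2.02·238 + 2.29·229 = 1005.170, which is > 556
This sign pattern matches Mid.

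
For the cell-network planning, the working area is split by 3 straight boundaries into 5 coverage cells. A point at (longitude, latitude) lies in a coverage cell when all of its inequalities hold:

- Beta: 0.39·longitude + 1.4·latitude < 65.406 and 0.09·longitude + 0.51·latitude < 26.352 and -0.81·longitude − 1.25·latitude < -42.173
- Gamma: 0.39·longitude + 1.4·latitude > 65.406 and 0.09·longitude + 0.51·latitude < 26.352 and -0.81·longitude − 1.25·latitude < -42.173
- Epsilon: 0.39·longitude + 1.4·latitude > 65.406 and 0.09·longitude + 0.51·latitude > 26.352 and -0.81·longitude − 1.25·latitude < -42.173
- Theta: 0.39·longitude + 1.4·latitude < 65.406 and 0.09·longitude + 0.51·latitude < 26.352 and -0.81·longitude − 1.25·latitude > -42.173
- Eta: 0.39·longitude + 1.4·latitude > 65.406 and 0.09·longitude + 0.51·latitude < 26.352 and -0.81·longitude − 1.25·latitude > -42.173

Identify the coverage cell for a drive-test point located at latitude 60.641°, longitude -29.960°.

0.39·-29.960 + 1.4·60.641 = 73.213, which is > 65.406
0.09·-29.960 + 0.51·60.641 = 28.231, which is > 26.352
-0.81·-29.960 − 1.25·60.641 = -51.534, which is < -42.173
This sign pattern matches Epsilon.

Epsilon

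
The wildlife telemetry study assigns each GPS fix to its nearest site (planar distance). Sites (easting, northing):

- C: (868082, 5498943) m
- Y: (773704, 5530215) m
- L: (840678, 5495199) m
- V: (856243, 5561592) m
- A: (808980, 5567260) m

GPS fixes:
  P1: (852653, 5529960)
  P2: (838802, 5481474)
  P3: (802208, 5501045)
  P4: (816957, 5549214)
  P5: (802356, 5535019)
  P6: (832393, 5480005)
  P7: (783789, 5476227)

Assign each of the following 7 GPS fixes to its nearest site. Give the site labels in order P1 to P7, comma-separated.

P1 → V (d²=1013471524.00)
P2 → L (d²=191895001.00)
P3 → L (d²=1514116616.00)
P4 → A (d²=389290645.00)
P5 → Y (d²=844015520.00)
P6 → L (d²=299498861.00)
P7 → Y (d²=3016411369.00)

V, L, L, A, Y, L, Y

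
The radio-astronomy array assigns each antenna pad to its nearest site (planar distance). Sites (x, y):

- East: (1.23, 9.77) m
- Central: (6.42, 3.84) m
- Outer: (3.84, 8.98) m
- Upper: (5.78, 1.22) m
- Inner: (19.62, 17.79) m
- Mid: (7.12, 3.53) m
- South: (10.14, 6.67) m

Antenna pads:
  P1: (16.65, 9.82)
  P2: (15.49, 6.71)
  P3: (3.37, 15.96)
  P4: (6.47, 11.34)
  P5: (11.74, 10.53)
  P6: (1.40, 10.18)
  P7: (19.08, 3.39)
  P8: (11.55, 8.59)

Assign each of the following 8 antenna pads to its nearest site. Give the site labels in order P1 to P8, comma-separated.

South, South, East, Outer, South, East, South, South

P1 → South (d²=52.30)
P2 → South (d²=28.62)
P3 → East (d²=42.90)
P4 → Outer (d²=12.49)
P5 → South (d²=17.46)
P6 → East (d²=0.20)
P7 → South (d²=90.68)
P8 → South (d²=5.67)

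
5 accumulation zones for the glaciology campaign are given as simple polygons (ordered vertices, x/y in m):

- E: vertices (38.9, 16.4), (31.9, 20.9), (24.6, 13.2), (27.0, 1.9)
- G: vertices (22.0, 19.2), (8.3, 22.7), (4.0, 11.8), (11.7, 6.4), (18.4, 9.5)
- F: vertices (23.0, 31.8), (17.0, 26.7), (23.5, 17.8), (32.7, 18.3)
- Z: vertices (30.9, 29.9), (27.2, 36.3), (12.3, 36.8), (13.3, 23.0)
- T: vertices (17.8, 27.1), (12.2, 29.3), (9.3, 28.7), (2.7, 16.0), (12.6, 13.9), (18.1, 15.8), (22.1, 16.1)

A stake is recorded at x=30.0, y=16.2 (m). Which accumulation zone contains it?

E

Cast a ray rightward from (30.0, 16.2). For each polygon, the edges (by vertex number in listed order) whose endpoints lie on opposite sides of y = 16.2, where each meets that height, and whether that is right or left of the point:
E: 2–3 at x≈27.44 (left), 4–1 at x≈38.74 (right) → 1 crossing.
G: 2–3 at x≈5.74 (left), 5–1 at x≈20.89 (left) → 0 crossings.
F: no edge straddles that height → 0 crossings.
Z: no edge straddles that height → 0 crossings.
T: 3–4 at x≈2.80 (left), 7–1 at x≈22.06 (left) → 0 crossings.
Only E has an odd count, so the point is inside E.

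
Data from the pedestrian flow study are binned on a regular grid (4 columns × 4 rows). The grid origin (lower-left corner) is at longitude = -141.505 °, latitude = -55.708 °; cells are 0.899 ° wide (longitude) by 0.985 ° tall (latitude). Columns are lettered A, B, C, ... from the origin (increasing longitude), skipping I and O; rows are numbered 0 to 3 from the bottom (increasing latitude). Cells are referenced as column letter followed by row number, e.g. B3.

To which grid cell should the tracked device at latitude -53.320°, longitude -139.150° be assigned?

Column index: ⌊(-139.150 − -141.505) / 0.899⌋ = ⌊2.620⌋ = 2 → column C
Row offset from origin: ⌊(-53.320 − -55.708) / 0.985⌋ = ⌊2.424⌋ = 2 → row 2

C2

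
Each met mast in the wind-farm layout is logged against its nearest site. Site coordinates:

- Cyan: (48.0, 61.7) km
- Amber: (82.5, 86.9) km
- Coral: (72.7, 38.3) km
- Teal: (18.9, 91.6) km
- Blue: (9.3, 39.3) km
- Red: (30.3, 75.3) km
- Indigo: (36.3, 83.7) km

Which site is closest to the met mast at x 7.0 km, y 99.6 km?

Teal

Squared distances to each site:
Cyan: 3117.410; Amber: 5861.540; Coral: 8074.180; Teal: 205.610; Blue: 3641.380; Red: 1133.380; Indigo: 1111.300.
Minimum at Teal.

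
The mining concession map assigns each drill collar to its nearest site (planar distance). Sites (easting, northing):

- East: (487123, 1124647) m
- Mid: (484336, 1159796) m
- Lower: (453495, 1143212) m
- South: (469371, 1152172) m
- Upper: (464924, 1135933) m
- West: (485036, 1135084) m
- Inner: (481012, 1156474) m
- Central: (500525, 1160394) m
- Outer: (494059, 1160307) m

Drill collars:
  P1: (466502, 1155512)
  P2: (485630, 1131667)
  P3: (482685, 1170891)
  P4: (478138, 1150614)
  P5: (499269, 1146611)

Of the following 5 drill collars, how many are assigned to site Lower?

P1 → South
P2 → West
P3 → Mid
P4 → Inner
P5 → Central
0 of the 5 go to Lower.

0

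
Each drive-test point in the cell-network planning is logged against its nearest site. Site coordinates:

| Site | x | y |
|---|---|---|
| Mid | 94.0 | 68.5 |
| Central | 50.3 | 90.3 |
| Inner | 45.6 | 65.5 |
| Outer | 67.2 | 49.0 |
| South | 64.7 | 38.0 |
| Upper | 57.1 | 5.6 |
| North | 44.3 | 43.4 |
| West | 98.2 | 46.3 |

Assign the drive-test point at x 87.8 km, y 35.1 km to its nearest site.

West

Squared distances to each site:
Mid: 1154.000; Central: 4453.290; Inner: 2705.000; Outer: 617.570; South: 542.020; Upper: 1812.740; North: 1961.140; West: 233.600.
Minimum at West.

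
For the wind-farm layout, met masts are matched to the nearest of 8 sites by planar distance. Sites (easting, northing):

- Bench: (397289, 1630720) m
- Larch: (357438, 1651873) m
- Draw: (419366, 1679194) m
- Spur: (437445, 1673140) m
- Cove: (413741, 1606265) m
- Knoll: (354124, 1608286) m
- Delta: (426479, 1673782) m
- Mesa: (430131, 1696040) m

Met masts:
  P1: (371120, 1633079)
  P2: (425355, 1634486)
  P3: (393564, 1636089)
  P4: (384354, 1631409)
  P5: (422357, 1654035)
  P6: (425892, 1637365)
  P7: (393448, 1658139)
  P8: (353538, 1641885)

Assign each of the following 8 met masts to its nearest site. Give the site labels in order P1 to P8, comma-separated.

P1 → Larch (d²=540411560.00)
P2 → Bench (d²=801883112.00)
P3 → Bench (d²=42701786.00)
P4 → Bench (d²=167788946.00)
P5 → Delta (d²=406934893.00)
P6 → Bench (d²=862287634.00)
P7 → Bench (d²=766554842.00)
P8 → Larch (d²=114970144.00)

Larch, Bench, Bench, Bench, Delta, Bench, Bench, Larch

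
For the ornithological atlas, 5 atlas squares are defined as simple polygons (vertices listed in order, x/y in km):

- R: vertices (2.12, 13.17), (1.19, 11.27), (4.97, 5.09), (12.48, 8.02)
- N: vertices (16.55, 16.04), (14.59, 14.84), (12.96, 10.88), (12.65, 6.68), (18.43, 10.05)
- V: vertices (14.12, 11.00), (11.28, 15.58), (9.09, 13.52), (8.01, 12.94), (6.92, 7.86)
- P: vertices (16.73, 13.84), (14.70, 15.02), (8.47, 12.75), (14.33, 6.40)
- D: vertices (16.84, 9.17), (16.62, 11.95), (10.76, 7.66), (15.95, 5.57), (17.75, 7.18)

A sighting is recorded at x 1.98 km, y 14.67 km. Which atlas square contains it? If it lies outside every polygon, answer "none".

none

Cast a ray rightward from (1.98, 14.67). For each polygon, the edges (by vertex number in listed order) whose endpoints lie on opposite sides of y = 14.67, where each meets that height, and whether that is right or left of the point:
R: no edge straddles that height → 0 crossings.
N: 2–3 at x≈14.520 (right), 5–1 at x≈16.980 (right) → 2 crossings.
V: 1–2 at x≈11.844 (right), 2–3 at x≈10.313 (right) → 2 crossings.
P: 1–2 at x≈15.302 (right), 2–3 at x≈13.739 (right) → 2 crossings.
D: no edge straddles that height → 0 crossings.
All counts are even, so the point lies outside every listed polygon.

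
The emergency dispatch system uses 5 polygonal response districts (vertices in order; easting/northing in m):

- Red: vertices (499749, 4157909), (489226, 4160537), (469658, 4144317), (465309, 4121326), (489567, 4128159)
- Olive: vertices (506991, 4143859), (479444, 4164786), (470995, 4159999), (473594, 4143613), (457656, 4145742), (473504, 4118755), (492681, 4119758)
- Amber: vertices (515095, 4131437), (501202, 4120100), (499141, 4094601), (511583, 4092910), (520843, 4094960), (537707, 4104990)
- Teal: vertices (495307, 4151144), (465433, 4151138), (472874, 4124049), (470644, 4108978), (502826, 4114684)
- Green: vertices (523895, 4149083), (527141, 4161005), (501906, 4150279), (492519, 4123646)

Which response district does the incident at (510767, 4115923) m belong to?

Cast a ray rightward from (510767, 4115923). For each polygon, the edges (by vertex number in listed order) whose endpoints lie on opposite sides of northing = 4115923, where each meets that height, and whether that is right or left of the point:
Red: no edge straddles that height → 0 crossings.
Olive: no edge straddles that height → 0 crossings.
Amber: 2–3 at easting≈500864.4 (left), 6–1 at easting≈528359.4 (right) → 1 crossing.
Teal: 3–4 at easting≈471671.6 (left), 5–1 at easting≈502570.5 (left) → 0 crossings.
Green: no edge straddles that height → 0 crossings.
Only Amber has an odd count, so the point is inside Amber.

Amber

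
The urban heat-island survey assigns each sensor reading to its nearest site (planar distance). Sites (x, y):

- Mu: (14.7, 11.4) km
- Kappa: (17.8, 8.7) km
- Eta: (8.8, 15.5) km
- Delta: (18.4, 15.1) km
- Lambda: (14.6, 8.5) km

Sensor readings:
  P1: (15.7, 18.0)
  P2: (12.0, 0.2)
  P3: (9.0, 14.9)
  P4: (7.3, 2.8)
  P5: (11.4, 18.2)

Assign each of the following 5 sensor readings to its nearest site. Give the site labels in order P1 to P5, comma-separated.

P1 → Delta (d²=15.70)
P2 → Lambda (d²=75.65)
P3 → Eta (d²=0.40)
P4 → Lambda (d²=85.78)
P5 → Eta (d²=14.05)

Delta, Lambda, Eta, Lambda, Eta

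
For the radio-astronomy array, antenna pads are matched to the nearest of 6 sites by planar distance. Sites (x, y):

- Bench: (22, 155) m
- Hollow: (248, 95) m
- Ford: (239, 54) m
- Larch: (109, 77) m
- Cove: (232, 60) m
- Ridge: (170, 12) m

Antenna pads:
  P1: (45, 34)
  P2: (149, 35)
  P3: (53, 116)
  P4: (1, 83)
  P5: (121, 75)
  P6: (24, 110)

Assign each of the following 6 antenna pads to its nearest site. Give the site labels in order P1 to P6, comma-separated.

Larch, Ridge, Bench, Bench, Larch, Bench

P1 → Larch (d²=5945.00)
P2 → Ridge (d²=970.00)
P3 → Bench (d²=2482.00)
P4 → Bench (d²=5625.00)
P5 → Larch (d²=148.00)
P6 → Bench (d²=2029.00)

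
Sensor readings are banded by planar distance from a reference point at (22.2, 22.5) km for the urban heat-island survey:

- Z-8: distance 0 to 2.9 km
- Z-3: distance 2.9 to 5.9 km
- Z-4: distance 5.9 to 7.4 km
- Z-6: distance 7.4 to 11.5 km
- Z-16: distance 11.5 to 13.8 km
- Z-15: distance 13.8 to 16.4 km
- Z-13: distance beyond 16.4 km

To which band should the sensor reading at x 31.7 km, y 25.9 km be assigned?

Z-6

Distance = √((31.7−22.2)² + (25.9−22.5)²) = √(90.250 + 11.560) = 10.090 km.
7.4 ≤ 10.090 < 11.5 → Z-6.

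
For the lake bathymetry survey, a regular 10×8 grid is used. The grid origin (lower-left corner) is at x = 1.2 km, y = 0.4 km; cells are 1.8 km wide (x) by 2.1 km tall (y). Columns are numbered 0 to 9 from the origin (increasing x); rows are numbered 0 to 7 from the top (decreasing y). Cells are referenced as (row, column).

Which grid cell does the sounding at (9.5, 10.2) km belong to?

Column index: ⌊(9.5 − 1.2) / 1.8⌋ = ⌊4.611⌋ = 4
Row offset from origin: ⌊(10.2 − 0.4) / 2.1⌋ = ⌊4.667⌋ = 4 → row 3 (counted from top)

(3, 4)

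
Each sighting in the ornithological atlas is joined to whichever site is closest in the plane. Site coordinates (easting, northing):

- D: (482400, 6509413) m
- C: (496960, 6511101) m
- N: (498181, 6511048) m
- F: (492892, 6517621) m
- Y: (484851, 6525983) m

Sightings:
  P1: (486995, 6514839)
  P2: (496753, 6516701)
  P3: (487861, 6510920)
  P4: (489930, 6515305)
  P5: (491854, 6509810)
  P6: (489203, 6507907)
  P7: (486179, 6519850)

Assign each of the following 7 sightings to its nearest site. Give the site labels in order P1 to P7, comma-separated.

F, F, D, F, C, D, Y

P1 → F (d²=42514133.00)
P2 → F (d²=15753721.00)
P3 → D (d²=32093570.00)
P4 → F (d²=14137300.00)
P5 → C (d²=27737917.00)
P6 → D (d²=48548845.00)
P7 → Y (d²=39377273.00)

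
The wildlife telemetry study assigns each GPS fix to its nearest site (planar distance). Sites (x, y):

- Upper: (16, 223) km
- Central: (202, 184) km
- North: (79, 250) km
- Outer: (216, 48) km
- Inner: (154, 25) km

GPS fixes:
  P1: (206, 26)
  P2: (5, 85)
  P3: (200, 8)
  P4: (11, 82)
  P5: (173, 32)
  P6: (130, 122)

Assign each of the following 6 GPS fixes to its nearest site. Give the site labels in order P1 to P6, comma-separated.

P1 → Outer (d²=584.00)
P2 → Upper (d²=19165.00)
P3 → Outer (d²=1856.00)
P4 → Upper (d²=19906.00)
P5 → Inner (d²=410.00)
P6 → Central (d²=9028.00)

Outer, Upper, Outer, Upper, Inner, Central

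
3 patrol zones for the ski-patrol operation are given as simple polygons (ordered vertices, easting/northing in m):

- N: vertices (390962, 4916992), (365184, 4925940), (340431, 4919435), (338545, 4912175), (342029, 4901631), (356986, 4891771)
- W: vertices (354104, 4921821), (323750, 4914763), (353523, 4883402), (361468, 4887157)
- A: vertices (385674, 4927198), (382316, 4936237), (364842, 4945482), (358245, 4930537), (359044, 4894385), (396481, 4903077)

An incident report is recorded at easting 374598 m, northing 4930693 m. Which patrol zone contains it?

A

Cast a ray rightward from (374598, 4930693). For each polygon, the edges (by vertex number in listed order) whose endpoints lie on opposite sides of northing = 4930693, where each meets that height, and whether that is right or left of the point:
N: no edge straddles that height → 0 crossings.
W: no edge straddles that height → 0 crossings.
A: 1–2 at easting≈384375.6 (right), 3–4 at easting≈358313.9 (left) → 1 crossing.
Only A has an odd count, so the point is inside A.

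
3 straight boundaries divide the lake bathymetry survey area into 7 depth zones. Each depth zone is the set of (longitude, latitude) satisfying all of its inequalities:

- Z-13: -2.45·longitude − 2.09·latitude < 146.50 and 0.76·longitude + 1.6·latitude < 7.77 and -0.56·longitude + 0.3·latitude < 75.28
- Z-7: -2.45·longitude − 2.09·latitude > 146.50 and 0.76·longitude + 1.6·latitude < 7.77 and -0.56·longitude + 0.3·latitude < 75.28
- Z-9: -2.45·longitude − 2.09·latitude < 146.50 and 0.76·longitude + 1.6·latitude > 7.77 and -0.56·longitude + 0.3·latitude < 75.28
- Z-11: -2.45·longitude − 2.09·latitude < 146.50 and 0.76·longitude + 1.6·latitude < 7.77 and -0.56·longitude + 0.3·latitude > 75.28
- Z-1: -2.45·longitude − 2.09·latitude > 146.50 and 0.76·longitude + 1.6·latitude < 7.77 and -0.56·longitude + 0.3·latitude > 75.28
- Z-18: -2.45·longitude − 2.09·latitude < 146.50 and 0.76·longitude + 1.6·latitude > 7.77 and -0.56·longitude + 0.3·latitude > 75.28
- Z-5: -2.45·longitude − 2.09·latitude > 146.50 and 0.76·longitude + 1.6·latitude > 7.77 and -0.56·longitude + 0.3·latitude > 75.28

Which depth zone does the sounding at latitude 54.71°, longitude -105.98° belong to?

Z-11

-2.45·-105.98 − 2.09·54.71 = 145.307, which is < 146.50
0.76·-105.98 + 1.6·54.71 = 6.991, which is < 7.77
-0.56·-105.98 + 0.3·54.71 = 75.762, which is > 75.28
This sign pattern matches Z-11.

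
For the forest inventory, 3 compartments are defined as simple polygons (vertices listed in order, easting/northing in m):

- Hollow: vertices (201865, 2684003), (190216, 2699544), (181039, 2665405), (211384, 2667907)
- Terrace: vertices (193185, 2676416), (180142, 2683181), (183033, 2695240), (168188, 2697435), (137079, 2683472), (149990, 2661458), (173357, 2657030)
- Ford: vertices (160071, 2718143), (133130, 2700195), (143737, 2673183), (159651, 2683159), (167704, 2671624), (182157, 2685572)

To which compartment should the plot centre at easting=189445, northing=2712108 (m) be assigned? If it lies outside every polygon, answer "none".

none

Cast a ray rightward from (189445, 2712108). For each polygon, the edges (by vertex number in listed order) whose endpoints lie on opposite sides of northing = 2712108, where each meets that height, and whether that is right or left of the point:
Hollow: no edge straddles that height → 0 crossings.
Terrace: no edge straddles that height → 0 crossings.
Ford: 1–2 at easting≈151012.1 (left), 6–1 at easting≈164163.3 (left) → 0 crossings.
All counts are even, so the point lies outside every listed polygon.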